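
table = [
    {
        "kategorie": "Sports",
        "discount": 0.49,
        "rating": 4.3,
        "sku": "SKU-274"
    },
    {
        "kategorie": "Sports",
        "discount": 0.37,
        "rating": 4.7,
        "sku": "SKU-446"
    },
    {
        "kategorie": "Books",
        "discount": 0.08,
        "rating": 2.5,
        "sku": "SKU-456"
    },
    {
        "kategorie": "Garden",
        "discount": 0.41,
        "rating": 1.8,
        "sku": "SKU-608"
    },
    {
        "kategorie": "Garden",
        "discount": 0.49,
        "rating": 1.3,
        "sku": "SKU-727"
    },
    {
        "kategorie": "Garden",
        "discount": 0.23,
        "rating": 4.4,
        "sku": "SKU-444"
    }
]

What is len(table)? 6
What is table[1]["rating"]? 4.7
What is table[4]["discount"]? 0.49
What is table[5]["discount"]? 0.23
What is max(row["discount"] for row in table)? 0.49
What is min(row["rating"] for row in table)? 1.3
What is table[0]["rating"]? 4.3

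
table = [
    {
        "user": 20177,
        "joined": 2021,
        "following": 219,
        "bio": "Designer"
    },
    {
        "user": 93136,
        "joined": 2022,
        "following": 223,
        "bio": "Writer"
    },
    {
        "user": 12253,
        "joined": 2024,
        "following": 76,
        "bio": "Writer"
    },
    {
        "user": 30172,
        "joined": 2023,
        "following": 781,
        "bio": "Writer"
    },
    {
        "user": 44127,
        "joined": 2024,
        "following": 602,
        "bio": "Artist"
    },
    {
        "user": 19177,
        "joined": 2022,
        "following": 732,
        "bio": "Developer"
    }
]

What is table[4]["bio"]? "Artist"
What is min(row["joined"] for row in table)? 2021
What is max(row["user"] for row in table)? 93136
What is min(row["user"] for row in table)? 12253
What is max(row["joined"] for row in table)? 2024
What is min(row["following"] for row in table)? 76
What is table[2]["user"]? 12253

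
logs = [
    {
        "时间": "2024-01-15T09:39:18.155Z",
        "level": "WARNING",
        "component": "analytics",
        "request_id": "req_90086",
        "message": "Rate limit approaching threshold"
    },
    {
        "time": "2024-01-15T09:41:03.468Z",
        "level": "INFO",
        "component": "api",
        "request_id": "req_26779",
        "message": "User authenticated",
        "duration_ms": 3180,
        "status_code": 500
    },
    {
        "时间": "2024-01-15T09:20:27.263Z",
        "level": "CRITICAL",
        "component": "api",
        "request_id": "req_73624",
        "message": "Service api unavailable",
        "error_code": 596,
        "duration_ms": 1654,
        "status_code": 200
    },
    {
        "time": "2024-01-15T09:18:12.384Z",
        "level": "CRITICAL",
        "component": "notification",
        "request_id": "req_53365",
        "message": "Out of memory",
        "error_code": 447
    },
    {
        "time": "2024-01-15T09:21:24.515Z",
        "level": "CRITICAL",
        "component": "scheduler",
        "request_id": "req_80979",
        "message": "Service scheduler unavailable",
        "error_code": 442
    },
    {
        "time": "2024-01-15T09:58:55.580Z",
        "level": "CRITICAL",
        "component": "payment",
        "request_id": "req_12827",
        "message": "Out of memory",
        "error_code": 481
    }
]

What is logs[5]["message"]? "Out of memory"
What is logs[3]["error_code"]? 447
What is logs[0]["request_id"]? "req_90086"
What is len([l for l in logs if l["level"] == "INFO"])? 1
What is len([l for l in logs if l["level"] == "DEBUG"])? 0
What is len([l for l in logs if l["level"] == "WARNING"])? 1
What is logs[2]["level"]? "CRITICAL"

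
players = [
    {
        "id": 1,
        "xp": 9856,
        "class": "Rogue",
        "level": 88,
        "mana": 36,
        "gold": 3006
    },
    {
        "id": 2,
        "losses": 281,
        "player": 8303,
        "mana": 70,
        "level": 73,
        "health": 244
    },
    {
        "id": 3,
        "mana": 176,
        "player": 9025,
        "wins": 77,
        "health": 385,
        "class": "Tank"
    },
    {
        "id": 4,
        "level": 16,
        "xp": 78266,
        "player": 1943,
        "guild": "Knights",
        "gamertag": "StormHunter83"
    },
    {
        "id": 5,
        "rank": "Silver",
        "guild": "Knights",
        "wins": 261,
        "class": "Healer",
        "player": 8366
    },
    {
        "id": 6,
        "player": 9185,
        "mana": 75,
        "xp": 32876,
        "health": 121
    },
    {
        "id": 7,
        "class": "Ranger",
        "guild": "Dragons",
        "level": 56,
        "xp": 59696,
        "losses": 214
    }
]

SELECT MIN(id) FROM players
1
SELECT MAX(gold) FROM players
3006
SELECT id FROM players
[1, 2, 3, 4, 5, 6, 7]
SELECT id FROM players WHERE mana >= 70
[2, 3, 6]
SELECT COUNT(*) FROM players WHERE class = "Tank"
1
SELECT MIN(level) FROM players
16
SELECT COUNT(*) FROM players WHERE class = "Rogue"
1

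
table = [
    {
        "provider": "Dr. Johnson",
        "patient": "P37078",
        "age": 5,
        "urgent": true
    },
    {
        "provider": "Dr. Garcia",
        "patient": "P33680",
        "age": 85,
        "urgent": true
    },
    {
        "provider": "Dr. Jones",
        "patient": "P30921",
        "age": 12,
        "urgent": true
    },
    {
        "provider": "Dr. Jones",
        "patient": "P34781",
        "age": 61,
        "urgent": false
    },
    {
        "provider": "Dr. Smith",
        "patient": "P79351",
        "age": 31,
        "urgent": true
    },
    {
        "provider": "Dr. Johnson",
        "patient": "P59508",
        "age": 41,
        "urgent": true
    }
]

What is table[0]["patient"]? "P37078"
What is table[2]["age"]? 12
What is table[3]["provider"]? "Dr. Jones"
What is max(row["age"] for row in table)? 85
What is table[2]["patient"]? "P30921"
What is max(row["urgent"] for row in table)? True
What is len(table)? 6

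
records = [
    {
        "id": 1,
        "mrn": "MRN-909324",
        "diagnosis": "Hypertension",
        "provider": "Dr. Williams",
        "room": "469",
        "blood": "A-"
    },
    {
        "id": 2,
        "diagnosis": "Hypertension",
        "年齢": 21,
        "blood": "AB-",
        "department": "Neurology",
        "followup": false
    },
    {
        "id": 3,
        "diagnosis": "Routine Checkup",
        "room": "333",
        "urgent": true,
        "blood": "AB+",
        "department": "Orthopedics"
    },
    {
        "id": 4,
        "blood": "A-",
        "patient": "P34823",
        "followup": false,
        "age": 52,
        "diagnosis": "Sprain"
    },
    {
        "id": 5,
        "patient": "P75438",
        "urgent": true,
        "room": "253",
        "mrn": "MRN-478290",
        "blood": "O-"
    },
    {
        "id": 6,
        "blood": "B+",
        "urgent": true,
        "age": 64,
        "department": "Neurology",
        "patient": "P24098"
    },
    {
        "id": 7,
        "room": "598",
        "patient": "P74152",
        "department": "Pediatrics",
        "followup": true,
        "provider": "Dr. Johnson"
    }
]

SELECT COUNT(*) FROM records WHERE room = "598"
1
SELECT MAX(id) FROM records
7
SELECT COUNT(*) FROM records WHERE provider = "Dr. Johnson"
1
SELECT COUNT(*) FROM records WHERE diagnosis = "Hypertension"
2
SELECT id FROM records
[1, 2, 3, 4, 5, 6, 7]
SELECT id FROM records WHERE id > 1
[2, 3, 4, 5, 6, 7]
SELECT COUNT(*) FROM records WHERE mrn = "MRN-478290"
1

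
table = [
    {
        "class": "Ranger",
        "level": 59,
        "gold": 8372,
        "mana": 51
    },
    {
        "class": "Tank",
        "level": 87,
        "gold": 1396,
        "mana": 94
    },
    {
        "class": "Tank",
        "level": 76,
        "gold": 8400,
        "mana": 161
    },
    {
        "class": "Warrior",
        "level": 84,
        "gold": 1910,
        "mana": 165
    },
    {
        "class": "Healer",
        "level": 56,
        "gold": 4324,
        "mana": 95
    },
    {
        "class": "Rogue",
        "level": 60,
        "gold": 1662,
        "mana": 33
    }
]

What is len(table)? 6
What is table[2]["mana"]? 161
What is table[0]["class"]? "Ranger"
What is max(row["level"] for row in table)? 87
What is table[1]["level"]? 87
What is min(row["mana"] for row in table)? 33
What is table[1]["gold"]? 1396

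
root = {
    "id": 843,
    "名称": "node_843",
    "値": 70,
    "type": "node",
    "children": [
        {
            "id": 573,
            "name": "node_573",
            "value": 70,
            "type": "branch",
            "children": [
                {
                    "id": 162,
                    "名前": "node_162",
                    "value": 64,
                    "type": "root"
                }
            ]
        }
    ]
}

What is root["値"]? 70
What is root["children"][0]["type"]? "branch"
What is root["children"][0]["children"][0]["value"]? 64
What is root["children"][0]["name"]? "node_573"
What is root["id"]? 843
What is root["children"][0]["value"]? 70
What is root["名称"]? "node_843"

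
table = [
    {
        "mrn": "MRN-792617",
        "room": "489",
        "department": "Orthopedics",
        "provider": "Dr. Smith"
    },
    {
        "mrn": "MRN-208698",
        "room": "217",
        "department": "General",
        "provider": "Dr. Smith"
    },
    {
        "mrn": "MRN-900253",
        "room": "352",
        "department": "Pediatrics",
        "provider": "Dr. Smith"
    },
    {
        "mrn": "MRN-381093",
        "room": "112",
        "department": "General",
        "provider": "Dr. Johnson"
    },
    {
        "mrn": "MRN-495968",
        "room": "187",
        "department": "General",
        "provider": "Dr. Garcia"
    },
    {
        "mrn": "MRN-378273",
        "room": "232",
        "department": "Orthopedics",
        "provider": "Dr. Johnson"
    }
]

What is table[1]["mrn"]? "MRN-208698"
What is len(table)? 6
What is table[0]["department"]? "Orthopedics"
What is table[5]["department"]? "Orthopedics"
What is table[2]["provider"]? "Dr. Smith"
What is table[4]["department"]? "General"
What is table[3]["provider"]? "Dr. Johnson"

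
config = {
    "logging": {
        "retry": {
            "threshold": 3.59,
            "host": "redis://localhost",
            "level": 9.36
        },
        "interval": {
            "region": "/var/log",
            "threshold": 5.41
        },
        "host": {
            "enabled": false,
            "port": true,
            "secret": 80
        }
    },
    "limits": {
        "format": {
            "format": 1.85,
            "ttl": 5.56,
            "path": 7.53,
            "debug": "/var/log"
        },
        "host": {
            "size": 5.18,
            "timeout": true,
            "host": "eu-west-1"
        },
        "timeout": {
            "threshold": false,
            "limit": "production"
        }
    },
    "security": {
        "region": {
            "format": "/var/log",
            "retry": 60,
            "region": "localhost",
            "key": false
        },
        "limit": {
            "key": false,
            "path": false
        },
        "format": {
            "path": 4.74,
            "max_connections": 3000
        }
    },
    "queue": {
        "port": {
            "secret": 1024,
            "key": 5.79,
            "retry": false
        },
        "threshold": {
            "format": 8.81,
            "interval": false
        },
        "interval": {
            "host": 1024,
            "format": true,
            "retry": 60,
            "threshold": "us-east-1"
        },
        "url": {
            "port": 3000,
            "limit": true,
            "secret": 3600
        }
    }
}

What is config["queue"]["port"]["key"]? 5.79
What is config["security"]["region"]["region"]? "localhost"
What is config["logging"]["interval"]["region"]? "/var/log"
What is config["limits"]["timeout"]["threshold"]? False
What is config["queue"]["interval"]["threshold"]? "us-east-1"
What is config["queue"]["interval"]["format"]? True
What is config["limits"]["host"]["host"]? "eu-west-1"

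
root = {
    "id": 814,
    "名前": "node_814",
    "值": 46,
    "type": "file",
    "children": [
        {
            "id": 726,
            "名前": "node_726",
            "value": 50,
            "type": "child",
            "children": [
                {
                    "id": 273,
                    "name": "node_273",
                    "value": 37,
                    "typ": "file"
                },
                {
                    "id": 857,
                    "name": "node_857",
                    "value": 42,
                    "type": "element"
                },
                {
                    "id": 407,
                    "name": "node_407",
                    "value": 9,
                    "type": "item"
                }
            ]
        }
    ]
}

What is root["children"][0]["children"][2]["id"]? 407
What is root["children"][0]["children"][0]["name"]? "node_273"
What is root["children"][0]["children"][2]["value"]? 9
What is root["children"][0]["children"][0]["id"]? 273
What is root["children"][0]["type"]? "child"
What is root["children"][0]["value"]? 50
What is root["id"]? 814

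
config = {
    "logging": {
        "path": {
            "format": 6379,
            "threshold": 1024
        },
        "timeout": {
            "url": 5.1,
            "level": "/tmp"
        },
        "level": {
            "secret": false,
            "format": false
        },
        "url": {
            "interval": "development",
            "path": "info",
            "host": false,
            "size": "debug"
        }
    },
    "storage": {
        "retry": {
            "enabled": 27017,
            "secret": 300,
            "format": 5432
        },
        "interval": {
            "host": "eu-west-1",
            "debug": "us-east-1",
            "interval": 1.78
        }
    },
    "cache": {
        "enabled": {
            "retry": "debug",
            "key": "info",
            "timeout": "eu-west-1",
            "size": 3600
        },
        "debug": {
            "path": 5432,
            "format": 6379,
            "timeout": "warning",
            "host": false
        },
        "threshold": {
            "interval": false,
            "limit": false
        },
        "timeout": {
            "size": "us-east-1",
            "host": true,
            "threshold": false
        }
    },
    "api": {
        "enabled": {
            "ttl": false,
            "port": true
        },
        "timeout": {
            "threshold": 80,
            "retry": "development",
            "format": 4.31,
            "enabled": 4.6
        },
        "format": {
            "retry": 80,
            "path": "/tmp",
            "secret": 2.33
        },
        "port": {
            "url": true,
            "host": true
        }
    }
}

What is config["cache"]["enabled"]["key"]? "info"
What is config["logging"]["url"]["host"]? False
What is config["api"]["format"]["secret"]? 2.33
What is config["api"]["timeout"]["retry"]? "development"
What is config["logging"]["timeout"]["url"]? 5.1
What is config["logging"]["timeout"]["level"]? "/tmp"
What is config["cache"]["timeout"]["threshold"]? False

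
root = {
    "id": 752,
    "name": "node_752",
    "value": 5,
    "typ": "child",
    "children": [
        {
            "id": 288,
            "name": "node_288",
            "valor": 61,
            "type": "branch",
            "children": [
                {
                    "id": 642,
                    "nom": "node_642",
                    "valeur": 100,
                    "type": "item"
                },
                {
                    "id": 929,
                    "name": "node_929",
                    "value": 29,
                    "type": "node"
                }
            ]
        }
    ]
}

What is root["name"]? "node_752"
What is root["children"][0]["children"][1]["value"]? 29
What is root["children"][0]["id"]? 288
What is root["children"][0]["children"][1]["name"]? "node_929"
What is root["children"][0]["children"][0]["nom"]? "node_642"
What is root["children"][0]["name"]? "node_288"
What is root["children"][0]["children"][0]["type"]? "item"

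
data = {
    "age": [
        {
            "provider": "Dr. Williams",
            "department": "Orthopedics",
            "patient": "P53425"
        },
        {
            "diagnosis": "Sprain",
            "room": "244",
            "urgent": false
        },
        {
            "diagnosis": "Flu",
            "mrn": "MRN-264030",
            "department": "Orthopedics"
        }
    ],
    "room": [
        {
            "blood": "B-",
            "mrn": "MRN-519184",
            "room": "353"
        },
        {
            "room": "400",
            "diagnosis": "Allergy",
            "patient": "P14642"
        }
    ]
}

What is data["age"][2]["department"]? "Orthopedics"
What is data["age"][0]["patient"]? "P53425"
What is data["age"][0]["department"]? "Orthopedics"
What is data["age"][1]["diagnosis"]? "Sprain"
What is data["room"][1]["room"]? "400"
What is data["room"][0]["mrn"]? "MRN-519184"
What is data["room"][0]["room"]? "353"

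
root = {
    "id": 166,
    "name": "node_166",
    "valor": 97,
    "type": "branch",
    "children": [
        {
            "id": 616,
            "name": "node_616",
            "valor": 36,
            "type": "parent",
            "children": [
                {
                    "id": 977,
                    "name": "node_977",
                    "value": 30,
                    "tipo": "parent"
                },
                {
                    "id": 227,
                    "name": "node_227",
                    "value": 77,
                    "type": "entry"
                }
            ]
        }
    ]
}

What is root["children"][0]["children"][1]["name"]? "node_227"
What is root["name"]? "node_166"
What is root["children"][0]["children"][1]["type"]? "entry"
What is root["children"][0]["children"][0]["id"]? 977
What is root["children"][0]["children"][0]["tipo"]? "parent"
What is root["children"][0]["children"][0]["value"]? 30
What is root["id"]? 166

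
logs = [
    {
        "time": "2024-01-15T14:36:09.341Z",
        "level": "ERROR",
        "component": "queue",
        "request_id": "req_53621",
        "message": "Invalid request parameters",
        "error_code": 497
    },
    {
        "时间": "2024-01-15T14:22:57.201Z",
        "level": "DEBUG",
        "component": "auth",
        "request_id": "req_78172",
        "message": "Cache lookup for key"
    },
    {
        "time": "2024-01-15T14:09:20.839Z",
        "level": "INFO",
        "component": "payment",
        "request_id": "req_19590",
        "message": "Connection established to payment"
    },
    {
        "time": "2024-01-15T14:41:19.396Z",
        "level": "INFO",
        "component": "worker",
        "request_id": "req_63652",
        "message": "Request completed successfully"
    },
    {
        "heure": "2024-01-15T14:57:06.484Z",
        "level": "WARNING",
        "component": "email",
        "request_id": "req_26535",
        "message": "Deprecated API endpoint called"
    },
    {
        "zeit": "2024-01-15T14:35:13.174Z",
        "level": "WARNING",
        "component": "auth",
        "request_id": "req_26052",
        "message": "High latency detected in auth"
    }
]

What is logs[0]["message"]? "Invalid request parameters"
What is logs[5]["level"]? "WARNING"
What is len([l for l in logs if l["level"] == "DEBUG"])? 1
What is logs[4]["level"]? "WARNING"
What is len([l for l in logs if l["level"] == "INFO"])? 2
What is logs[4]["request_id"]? "req_26535"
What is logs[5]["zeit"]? "2024-01-15T14:35:13.174Z"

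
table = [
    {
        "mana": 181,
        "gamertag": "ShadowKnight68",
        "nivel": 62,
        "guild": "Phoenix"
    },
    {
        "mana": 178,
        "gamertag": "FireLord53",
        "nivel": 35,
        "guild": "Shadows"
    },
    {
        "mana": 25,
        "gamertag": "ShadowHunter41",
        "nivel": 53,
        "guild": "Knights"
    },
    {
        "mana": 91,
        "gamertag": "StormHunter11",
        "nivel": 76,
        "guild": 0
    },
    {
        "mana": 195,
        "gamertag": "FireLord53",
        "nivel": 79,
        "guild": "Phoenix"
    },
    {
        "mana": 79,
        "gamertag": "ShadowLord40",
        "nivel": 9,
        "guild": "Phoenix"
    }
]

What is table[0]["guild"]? "Phoenix"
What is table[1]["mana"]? 178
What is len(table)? 6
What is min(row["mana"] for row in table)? 25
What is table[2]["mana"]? 25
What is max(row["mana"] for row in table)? 195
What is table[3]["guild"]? 0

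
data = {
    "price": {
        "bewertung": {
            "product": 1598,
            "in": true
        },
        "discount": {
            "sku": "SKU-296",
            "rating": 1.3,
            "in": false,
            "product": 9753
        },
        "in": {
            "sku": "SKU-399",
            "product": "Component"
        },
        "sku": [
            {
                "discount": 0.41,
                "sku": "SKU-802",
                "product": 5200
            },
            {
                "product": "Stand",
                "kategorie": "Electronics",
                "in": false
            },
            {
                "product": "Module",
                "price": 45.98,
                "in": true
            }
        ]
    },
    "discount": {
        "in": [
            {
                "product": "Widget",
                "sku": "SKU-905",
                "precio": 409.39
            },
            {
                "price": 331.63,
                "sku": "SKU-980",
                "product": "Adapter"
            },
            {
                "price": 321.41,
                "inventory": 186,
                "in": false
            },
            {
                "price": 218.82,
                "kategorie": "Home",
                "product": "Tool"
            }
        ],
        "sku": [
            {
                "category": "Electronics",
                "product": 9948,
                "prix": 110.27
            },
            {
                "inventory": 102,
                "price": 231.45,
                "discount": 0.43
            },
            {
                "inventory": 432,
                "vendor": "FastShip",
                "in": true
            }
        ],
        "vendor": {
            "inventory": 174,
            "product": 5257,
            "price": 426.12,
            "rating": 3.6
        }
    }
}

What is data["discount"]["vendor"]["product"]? 5257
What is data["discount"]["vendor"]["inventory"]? 174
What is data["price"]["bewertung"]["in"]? True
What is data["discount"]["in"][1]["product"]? "Adapter"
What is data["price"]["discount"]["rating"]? 1.3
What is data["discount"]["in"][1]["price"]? 331.63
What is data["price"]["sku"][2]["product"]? "Module"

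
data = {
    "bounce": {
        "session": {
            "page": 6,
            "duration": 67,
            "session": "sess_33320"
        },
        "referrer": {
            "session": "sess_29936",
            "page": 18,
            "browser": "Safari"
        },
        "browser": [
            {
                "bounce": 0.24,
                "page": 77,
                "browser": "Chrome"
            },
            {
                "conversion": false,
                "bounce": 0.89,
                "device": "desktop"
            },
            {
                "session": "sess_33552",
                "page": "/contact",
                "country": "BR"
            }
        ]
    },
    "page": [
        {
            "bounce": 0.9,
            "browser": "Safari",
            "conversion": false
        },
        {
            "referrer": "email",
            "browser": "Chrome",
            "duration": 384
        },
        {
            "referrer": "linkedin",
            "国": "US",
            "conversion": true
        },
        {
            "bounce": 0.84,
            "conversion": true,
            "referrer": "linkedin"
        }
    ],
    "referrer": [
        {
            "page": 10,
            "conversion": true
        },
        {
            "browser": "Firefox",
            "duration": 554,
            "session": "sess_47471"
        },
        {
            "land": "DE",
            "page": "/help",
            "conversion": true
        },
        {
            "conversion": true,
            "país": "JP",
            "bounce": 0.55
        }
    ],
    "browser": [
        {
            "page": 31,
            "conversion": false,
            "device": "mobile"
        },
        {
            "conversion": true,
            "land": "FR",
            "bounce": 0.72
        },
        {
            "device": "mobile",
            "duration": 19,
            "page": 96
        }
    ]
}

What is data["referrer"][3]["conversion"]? True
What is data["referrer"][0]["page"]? 10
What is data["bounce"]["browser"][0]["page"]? 77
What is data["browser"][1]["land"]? "FR"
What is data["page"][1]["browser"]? "Chrome"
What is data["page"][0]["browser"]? "Safari"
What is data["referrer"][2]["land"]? "DE"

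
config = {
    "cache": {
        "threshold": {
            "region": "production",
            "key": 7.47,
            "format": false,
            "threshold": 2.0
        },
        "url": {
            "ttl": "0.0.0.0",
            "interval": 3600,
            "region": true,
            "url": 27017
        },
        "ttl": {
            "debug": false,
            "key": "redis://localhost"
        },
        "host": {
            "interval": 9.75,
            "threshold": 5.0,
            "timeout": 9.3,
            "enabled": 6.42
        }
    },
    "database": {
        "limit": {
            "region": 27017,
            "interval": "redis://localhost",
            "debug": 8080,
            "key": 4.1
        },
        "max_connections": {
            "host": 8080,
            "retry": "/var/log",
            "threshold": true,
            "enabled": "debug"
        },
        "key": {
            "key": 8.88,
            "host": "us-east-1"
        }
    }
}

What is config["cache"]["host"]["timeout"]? 9.3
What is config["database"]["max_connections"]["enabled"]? "debug"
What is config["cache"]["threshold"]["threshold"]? 2.0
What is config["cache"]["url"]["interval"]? 3600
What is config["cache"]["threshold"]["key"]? 7.47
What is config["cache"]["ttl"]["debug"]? False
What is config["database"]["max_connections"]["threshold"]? True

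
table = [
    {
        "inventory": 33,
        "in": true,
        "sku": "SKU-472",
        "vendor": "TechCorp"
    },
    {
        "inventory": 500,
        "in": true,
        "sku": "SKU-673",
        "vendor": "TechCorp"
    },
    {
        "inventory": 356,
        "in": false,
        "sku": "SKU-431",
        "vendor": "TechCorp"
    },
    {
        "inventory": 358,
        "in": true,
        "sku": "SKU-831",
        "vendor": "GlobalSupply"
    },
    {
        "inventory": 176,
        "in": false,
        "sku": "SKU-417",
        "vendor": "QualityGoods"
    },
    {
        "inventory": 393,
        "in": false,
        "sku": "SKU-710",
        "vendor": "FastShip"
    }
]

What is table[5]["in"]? False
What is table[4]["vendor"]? "QualityGoods"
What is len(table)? 6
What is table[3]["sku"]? "SKU-831"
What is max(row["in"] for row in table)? True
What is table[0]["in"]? True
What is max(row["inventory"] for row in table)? 500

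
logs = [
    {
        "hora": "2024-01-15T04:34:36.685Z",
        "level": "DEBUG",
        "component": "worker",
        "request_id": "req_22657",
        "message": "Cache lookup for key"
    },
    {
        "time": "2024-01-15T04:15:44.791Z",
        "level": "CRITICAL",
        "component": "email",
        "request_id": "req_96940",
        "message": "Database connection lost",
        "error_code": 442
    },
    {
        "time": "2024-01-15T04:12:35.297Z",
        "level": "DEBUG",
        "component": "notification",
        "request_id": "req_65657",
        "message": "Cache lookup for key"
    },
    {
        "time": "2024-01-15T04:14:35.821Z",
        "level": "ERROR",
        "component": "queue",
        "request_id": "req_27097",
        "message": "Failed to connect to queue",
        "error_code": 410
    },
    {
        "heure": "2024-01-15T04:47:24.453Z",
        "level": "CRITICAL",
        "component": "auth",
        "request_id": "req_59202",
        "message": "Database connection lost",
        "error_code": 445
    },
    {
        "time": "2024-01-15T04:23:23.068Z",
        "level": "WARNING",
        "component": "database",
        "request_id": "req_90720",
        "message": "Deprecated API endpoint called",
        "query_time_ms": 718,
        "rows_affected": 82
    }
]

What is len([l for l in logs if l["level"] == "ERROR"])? 1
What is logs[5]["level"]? "WARNING"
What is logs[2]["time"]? "2024-01-15T04:12:35.297Z"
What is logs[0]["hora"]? "2024-01-15T04:34:36.685Z"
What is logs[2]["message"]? "Cache lookup for key"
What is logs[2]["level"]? "DEBUG"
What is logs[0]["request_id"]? "req_22657"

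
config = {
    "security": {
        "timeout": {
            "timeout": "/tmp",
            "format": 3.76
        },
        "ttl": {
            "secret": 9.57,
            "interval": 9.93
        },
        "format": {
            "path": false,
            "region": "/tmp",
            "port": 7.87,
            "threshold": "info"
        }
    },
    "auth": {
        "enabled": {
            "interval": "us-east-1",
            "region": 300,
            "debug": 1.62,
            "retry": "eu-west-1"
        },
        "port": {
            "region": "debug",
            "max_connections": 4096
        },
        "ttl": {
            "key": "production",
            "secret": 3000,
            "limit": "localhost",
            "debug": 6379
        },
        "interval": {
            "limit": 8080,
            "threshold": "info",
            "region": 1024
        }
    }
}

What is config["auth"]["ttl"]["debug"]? 6379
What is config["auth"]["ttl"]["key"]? "production"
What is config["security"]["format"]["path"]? False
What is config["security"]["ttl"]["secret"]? 9.57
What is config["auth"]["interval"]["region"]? 1024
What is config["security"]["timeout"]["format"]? 3.76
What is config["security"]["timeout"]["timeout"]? "/tmp"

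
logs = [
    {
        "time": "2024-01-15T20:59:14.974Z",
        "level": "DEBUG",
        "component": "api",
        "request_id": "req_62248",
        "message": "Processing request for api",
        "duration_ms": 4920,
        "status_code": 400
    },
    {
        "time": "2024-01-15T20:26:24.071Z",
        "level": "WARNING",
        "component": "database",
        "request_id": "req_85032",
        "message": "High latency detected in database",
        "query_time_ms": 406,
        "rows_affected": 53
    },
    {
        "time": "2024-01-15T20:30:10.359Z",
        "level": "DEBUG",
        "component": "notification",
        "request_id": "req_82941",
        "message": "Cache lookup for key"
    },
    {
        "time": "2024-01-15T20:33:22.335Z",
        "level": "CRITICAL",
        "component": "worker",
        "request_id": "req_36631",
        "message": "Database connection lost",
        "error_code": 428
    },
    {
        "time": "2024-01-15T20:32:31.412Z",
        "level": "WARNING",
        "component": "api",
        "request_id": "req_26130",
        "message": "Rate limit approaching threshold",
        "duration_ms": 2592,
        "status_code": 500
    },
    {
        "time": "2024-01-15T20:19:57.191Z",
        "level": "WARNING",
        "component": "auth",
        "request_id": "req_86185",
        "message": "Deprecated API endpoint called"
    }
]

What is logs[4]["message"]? "Rate limit approaching threshold"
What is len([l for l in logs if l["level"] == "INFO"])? 0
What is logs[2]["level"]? "DEBUG"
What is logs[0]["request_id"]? "req_62248"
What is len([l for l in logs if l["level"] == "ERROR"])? 0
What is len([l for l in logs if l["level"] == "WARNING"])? 3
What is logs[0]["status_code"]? 400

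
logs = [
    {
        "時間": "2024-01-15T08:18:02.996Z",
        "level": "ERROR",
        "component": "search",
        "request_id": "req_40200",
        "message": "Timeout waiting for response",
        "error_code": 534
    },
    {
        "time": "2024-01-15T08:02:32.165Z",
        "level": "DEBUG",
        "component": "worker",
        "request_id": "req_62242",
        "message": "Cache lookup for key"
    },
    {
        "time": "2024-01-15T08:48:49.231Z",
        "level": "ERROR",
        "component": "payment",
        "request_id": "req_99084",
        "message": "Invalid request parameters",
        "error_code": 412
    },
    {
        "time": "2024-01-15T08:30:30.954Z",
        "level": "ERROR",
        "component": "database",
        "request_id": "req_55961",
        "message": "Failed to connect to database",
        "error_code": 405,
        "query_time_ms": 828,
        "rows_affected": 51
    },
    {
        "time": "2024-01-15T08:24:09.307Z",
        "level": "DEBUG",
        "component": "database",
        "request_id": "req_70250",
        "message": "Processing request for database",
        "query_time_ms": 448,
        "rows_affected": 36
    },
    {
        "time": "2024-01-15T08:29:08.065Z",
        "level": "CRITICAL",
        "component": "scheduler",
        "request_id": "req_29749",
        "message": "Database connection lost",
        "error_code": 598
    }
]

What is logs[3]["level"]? "ERROR"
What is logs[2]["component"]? "payment"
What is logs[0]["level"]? "ERROR"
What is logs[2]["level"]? "ERROR"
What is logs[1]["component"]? "worker"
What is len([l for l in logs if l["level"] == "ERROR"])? 3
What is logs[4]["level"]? "DEBUG"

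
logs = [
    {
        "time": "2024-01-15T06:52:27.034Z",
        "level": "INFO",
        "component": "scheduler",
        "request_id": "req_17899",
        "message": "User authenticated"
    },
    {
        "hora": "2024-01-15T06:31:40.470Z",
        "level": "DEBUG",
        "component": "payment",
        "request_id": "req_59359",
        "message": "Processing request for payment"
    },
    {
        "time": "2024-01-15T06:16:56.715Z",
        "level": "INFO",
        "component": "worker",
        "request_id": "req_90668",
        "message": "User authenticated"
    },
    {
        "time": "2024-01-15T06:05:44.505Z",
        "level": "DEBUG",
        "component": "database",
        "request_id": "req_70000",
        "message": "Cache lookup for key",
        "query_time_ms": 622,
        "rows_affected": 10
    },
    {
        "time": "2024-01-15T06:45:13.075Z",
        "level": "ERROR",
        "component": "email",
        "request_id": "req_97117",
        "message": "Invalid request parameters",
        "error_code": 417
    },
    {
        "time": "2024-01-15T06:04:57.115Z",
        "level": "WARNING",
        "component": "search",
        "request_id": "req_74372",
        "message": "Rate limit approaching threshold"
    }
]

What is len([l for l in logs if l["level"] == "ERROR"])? 1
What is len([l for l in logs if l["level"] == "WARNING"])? 1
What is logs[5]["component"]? "search"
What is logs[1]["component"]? "payment"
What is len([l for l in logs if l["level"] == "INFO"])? 2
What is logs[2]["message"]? "User authenticated"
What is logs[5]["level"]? "WARNING"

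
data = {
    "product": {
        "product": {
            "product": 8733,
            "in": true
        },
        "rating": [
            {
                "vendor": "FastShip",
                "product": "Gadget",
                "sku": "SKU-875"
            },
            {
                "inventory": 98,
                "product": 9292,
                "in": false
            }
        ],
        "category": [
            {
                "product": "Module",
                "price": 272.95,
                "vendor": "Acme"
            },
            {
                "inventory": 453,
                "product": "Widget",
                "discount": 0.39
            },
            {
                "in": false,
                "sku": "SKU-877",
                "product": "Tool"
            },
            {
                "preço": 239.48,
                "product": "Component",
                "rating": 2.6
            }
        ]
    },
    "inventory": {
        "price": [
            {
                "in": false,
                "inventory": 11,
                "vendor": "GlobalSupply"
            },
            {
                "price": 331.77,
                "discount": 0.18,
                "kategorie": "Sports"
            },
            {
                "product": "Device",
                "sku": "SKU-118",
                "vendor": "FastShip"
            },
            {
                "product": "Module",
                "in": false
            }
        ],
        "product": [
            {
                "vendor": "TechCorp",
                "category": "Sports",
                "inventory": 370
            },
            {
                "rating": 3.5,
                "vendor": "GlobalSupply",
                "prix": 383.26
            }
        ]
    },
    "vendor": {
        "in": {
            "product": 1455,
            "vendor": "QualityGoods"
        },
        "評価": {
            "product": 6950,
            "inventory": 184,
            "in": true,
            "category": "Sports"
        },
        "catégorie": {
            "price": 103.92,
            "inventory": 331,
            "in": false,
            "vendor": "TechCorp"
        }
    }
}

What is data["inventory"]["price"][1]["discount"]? 0.18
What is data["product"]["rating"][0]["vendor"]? "FastShip"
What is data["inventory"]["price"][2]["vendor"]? "FastShip"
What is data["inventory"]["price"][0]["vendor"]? "GlobalSupply"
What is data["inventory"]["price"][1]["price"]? 331.77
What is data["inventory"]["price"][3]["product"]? "Module"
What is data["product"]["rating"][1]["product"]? 9292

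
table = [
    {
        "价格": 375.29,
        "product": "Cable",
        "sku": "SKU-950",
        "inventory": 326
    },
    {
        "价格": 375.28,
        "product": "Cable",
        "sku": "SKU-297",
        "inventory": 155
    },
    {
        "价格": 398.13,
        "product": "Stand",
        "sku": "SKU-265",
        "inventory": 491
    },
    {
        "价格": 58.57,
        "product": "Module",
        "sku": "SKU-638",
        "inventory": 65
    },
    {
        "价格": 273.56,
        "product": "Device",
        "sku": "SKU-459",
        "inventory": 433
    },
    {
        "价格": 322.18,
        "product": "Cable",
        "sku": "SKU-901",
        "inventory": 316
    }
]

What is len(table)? 6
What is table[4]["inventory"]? 433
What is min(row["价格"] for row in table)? 58.57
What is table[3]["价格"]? 58.57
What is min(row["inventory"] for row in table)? 65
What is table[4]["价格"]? 273.56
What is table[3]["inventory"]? 65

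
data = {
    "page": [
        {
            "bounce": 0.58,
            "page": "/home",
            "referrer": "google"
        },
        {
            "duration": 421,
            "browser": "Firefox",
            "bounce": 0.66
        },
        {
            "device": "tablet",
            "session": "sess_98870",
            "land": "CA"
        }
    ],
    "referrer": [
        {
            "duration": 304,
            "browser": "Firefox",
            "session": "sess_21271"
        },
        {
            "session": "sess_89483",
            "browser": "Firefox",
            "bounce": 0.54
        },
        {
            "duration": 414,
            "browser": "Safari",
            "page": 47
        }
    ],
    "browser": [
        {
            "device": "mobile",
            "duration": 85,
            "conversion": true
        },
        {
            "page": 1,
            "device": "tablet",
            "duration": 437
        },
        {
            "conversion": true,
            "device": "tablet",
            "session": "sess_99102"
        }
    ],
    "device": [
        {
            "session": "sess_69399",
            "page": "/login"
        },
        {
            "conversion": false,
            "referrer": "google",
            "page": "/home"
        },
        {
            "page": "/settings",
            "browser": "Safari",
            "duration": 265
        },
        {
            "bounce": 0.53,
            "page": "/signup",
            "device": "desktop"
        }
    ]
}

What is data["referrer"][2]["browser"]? "Safari"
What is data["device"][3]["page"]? "/signup"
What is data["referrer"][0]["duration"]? 304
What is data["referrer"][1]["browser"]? "Firefox"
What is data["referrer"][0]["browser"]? "Firefox"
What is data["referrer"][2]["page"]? 47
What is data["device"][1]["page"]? "/home"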